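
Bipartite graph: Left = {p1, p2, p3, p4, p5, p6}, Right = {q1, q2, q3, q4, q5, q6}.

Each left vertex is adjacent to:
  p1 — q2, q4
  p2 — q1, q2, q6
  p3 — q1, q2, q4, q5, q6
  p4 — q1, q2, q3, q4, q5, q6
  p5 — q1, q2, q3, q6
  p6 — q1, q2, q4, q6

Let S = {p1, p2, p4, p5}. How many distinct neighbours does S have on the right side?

6

The union of neighbours of {p1, p2, p4, p5} is {q1, q2, q3, q4, q5, q6}, which has 6 elements.
Since |N(S)| = 6 ≥ |S| = 4, Hall's condition holds for this subset.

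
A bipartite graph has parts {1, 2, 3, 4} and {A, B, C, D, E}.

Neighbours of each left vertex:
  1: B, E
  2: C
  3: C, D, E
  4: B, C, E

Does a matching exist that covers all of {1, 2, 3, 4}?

Yes

One maximum matching: 1→E, 2→C, 3→D, 4→B.
Every left vertex is matched, so this matching saturates all of them.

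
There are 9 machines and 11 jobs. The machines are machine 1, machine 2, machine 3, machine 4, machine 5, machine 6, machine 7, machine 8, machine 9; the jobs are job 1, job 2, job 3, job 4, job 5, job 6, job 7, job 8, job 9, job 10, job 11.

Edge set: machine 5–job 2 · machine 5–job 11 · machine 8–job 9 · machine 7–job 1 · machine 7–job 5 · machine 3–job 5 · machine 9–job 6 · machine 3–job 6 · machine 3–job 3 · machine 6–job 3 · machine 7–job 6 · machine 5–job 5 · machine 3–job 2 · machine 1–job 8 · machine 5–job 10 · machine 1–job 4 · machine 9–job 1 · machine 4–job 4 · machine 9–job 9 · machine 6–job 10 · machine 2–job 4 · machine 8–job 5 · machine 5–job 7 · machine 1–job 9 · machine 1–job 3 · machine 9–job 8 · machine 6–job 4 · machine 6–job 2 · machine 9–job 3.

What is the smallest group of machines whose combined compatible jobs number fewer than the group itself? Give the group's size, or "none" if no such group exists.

2

Take S = {machine 2, machine 4}. Its neighbourhood is {job 4}, so |N(S)| = 1 < |S| = 2.
No single vertex violates Hall's condition since each has at least one neighbour, so 2 is the minimum.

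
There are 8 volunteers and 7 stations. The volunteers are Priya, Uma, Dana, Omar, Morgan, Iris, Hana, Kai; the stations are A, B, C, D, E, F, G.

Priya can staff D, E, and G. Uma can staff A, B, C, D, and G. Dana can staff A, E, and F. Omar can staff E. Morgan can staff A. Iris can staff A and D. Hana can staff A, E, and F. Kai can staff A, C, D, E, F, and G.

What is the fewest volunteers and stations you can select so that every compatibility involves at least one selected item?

{Priya, Uma, Iris, Kai, A, E, F} is a vertex cover of size 7: every edge has an endpoint in this set.
No smaller cover exists because Priya–G, Uma–B, Dana–F, Omar–E, Morgan–A, Iris–D, Kai–C is a matching of size 7, and a cover must include an endpoint of each of these disjoint edges (König's theorem).

7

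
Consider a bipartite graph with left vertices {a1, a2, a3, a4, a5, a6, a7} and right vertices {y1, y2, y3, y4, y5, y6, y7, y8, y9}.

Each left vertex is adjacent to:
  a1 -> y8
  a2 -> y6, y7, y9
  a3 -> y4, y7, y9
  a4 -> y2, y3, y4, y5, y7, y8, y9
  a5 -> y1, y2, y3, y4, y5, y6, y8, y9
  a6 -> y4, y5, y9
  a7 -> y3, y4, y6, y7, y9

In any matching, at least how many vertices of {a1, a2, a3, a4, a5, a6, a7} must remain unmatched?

For example, pair a1-y8, a2-y6, a3-y9, a4-y4, a5-y3, a6-y5, a7-y7.
All 7 left vertices are matched, so no larger matching exists.
That matches 7 of the 7, leaving 0 unmatched; no matching can do better.

0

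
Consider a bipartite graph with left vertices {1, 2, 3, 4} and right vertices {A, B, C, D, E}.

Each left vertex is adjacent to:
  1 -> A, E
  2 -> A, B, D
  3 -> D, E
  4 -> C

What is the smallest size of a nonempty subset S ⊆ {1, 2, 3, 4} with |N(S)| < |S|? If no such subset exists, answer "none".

none

A matching saturating every left vertex exists, for instance 1→A, 2→B, 3→E, 4→C.
By Hall's marriage theorem, this means |N(S)| ≥ |S| for every subset S, so no violating subset exists.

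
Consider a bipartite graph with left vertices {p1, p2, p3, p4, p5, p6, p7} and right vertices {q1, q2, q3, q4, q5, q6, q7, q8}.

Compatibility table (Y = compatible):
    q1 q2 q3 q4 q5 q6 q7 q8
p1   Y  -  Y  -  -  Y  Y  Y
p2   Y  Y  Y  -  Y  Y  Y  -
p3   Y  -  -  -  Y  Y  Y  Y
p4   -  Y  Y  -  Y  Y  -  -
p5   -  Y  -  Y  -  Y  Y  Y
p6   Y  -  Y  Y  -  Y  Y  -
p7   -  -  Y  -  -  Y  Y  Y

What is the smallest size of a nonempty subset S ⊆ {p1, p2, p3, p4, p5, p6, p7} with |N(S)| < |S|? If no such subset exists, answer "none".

A matching saturating every left vertex exists, for instance p1→q8, p2→q3, p3→q1, p4→q2, p5→q7, p6→q4, p7→q6.
By Hall's marriage theorem, this means |N(S)| ≥ |S| for every subset S, so no violating subset exists.

none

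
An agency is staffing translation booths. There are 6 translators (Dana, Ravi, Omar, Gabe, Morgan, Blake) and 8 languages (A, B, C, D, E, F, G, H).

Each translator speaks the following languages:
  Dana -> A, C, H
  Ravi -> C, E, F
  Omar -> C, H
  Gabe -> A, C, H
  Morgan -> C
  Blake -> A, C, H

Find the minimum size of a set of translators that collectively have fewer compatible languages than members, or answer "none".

Take S = {Dana, Omar, Gabe, Morgan}. Its neighbourhood is {A, C, H}, so |N(S)| = 3 < |S| = 4.
Every subset of size less than 4 has at least as many neighbours as members, so 4 is the minimum.

4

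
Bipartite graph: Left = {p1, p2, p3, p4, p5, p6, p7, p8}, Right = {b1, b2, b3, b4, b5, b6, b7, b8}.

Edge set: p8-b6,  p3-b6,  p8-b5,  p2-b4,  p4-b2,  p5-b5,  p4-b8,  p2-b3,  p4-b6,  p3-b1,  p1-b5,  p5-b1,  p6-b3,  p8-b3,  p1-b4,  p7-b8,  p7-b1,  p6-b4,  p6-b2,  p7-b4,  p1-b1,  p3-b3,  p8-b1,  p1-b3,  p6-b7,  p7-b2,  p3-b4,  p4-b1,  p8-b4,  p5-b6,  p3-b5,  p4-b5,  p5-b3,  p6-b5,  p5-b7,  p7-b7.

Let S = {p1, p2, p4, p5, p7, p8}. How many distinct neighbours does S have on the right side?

The union of neighbours of {p1, p2, p4, p5, p7, p8} is {b1, b2, b3, b4, b5, b6, b7, b8}, which has 8 elements.
Since |N(S)| = 8 ≥ |S| = 6, Hall's condition holds for this subset.

8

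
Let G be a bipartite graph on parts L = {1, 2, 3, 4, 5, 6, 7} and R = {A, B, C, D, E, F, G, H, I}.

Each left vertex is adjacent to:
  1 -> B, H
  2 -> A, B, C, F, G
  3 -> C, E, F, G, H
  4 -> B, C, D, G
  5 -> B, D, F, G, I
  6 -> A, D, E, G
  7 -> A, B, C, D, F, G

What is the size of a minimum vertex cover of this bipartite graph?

{1, 2, 3, 4, 5, 6, 7} is a vertex cover of size 7: every edge has an endpoint in this set.
No smaller cover exists because 1–H, 2–A, 3–E, 4–C, 5–B, 6–D, 7–G is a matching of size 7, and a cover must include an endpoint of each of these disjoint edges (König's theorem).

7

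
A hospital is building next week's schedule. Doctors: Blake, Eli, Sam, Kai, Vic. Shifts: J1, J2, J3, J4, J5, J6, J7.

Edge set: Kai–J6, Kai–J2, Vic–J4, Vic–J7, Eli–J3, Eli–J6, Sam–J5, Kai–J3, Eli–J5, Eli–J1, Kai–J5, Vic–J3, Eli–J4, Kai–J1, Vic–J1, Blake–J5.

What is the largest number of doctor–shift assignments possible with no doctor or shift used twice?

4

One maximum matching: Blake–J5, Eli–J1, Kai–J6, Vic–J3.
The set {Blake, Sam} has only 1 neighbour ({J5}), so by Hall's theorem at most 4 of the 5 doctors can be matched.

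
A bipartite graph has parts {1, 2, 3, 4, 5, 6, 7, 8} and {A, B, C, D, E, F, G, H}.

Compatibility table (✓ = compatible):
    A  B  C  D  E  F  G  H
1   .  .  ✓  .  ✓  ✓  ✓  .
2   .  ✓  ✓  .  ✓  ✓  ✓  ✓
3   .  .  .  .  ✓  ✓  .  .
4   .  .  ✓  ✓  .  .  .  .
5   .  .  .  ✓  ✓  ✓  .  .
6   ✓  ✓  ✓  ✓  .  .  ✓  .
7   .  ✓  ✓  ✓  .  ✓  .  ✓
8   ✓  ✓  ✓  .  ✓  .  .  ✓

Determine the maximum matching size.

8

One maximum matching: 1–C, 2–H, 3–F, 4–D, 5–E, 6–G, 7–B, 8–A.
This saturates every left vertex, so 8 is the maximum.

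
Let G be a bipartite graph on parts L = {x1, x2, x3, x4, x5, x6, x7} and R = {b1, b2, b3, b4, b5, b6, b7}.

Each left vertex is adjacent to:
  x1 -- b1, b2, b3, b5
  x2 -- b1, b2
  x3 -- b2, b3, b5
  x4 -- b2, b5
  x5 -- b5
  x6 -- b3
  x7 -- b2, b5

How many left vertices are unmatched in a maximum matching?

3

For example, pair x1–b2, x2–b1, x3–b3, x4–b5.
The set {x1, x2, x3, x4, x5, x6, x7} has only 4 neighbours ({b1, b2, b3, b5}), so by Hall's theorem at most 4 of the 7 left vertices can be matched.
That matches 4 of the 7, leaving 3 unmatched; no matching can do better.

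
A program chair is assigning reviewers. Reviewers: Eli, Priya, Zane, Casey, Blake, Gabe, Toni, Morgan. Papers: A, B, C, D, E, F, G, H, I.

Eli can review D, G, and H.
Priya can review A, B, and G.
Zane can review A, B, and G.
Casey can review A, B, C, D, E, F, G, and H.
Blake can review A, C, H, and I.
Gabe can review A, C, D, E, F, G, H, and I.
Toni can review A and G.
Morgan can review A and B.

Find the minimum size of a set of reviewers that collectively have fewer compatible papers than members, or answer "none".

4

Take S = {Priya, Zane, Toni, Morgan}. Its neighbourhood is {A, B, G}, so |N(S)| = 3 < |S| = 4.
Every subset of size less than 4 has at least as many neighbours as members, so 4 is the minimum.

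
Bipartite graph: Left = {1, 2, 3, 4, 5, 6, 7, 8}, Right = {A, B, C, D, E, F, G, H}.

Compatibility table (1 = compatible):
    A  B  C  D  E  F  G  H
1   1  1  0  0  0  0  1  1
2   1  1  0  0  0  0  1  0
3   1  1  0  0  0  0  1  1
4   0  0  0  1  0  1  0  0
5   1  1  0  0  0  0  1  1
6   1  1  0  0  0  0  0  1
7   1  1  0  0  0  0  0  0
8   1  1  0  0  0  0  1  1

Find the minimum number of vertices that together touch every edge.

5

The 5 edges 1–H, 2–A, 3–G, 4–F, 5–B form a matching, so any vertex cover needs at least 5 vertices (one per matched edge).
Conversely {4, A, B, G, H} meets every edge and has exactly 5 vertices, so 5 is optimal.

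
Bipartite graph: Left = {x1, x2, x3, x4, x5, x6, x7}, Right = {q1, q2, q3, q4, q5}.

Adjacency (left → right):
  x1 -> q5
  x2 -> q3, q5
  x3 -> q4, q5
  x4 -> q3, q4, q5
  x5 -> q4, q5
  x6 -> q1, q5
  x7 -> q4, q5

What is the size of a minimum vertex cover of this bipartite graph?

{x6, q3, q4, q5} is a vertex cover of size 4: every edge has an endpoint in this set.
No smaller cover exists because x1–q5, x2–q3, x3–q4, x6–q1 is a matching of size 4, and a cover must include an endpoint of each of these disjoint edges (König's theorem).

4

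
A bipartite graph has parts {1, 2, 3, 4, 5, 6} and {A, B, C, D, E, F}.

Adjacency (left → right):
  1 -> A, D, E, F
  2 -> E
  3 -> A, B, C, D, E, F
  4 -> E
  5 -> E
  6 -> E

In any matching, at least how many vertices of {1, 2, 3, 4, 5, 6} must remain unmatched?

3

For example, pair 1→D, 2→E, 3→A.
The set {2, 4, 5, 6} has only 1 neighbour ({E}), so by Hall's theorem at most 3 of the 6 left vertices can be matched.
That matches 3 of the 6, leaving 3 unmatched; no matching can do better.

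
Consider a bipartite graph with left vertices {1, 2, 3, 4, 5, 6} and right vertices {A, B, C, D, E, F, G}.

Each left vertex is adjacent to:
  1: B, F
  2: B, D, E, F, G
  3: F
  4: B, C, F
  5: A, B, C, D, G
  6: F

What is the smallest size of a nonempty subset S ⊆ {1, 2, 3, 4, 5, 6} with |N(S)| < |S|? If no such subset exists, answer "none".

2

Take S = {3, 6}. Its neighbourhood is {F}, so |N(S)| = 1 < |S| = 2.
No single vertex violates Hall's condition since each has at least one neighbour, so 2 is the minimum.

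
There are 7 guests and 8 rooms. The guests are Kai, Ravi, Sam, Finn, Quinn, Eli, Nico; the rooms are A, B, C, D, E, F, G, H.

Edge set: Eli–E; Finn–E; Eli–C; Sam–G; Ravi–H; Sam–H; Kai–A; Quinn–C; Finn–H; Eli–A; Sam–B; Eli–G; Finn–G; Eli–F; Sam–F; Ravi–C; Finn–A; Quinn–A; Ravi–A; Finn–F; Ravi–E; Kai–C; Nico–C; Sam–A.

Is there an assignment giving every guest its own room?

No

The set {Kai, Quinn, Nico} has only 2 neighbours ({A, C}), so by Hall's theorem at most 6 of the 7 guests can be matched.
Hence no matching covers every guest.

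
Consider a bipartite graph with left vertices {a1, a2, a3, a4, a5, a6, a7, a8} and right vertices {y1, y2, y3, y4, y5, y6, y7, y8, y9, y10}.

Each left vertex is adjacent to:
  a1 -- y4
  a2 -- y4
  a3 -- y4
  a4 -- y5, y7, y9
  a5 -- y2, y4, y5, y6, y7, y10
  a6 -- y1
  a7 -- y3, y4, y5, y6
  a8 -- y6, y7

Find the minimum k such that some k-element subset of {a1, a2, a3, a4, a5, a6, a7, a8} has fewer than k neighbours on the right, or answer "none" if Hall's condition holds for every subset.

2

Take S = {a1, a2}. Its neighbourhood is {y4}, so |N(S)| = 1 < |S| = 2.
No single vertex violates Hall's condition since each has at least one neighbour, so 2 is the minimum.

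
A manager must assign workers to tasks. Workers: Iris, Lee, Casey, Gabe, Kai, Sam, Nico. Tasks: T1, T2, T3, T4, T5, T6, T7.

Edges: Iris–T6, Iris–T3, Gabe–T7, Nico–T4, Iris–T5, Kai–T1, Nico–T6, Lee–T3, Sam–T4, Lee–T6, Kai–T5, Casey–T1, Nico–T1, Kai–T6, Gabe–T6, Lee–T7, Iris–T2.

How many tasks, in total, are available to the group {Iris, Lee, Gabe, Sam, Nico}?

7

The union of neighbours of {Iris, Lee, Gabe, Sam, Nico} is {T1, T2, T3, T4, T5, T6, T7}, which has 7 elements.
Since |N(S)| = 7 ≥ |S| = 5, Hall's condition holds for this subset.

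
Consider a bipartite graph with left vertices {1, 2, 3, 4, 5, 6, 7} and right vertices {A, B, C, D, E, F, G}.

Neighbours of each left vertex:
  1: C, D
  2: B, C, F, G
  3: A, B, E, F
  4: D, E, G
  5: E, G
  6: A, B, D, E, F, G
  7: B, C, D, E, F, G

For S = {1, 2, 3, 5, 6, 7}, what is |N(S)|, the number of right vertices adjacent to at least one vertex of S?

The union of neighbours of {1, 2, 3, 5, 6, 7} is {A, B, C, D, E, F, G}, which has 7 elements.
Since |N(S)| = 7 ≥ |S| = 6, Hall's condition holds for this subset.

7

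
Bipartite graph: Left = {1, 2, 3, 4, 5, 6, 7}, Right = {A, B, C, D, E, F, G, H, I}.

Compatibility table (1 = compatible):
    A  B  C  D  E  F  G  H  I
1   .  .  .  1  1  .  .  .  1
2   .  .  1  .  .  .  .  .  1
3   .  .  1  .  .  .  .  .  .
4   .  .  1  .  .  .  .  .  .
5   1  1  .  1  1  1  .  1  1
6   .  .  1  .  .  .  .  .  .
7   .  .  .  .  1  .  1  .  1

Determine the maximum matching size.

A valid assignment of size 5: 1-D, 2-I, 3-C, 5-A, 7-E.
The set {3, 4, 6} has only 1 neighbour ({C}), so by Hall's theorem at most 5 of the 7 left vertices can be matched.

5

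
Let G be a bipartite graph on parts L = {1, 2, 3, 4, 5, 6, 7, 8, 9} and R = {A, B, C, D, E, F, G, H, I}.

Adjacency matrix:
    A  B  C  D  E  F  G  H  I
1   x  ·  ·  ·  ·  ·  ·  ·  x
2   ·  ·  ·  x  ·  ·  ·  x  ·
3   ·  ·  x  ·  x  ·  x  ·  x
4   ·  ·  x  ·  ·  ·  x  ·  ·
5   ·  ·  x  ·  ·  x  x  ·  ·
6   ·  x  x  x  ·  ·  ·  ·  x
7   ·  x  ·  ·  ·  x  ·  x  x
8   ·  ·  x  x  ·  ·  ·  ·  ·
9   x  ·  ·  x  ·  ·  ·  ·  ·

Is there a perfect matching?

One maximum matching: 1–A, 2–H, 3–E, 4–G, 5–F, 6–I, 7–B, 8–C, 9–D.
All 9 left vertices are covered.

Yes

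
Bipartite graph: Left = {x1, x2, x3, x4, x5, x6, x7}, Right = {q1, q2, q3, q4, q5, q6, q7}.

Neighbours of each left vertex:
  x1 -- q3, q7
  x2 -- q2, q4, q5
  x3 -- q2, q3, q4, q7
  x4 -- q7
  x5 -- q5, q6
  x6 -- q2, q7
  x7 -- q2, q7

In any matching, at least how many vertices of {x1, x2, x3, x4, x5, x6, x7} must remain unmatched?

A valid assignment of size 6: x1→q3, x2→q5, x3→q4, x4→q7, x5→q6, x6→q2.
The set {x4, x6, x7} has only 2 neighbours ({q2, q7}), so by Hall's theorem at most 6 of the 7 left vertices can be matched.
That matches 6 of the 7, leaving 1 unmatched; no matching can do better.

1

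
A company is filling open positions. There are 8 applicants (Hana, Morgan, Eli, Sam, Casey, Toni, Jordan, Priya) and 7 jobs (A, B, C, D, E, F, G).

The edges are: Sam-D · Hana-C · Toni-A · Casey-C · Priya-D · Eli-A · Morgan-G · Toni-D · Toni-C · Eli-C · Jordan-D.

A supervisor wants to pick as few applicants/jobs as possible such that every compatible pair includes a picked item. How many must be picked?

The 4 edges Hana–C, Morgan–G, Eli–A, Sam–D form a matching, so any vertex cover needs at least 4 vertices (one per matched edge).
Conversely {Morgan, A, C, D} meets every edge and has exactly 4 vertices, so 4 is optimal.

4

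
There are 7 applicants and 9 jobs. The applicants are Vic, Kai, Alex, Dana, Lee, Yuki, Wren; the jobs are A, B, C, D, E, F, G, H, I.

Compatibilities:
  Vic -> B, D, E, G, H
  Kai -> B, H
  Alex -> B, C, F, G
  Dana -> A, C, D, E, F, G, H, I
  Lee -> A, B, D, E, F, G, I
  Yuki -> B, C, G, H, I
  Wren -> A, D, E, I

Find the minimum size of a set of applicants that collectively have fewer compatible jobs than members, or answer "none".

A matching saturating every applicant exists, for instance Vic→H, Kai→B, Alex→F, Dana→E, Lee→A, Yuki→G, Wren→I.
By Hall's marriage theorem, this means |N(S)| ≥ |S| for every subset S, so no violating subset exists.

none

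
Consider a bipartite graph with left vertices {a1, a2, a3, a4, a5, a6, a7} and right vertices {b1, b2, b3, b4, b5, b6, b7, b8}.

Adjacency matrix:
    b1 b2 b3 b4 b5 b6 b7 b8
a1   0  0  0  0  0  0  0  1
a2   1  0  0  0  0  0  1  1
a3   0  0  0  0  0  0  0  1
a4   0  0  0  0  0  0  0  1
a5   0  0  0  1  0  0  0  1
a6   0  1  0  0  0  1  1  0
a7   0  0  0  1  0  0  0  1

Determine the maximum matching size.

For example, pair a1→b8, a2→b7, a5→b4, a6→b6.
The set {a1, a3, a4, a5, a7} has only 2 neighbours ({b4, b8}), so by Hall's theorem at most 4 of the 7 left vertices can be matched.

4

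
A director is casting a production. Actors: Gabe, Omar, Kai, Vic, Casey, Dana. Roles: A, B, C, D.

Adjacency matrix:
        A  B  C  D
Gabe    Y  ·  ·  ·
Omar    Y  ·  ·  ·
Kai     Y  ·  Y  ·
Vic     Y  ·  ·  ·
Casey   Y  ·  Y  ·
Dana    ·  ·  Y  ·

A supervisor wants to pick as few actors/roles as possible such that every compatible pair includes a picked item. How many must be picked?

2

The 2 edges Gabe–A, Kai–C form a matching, so any vertex cover needs at least 2 vertices (one per matched edge).
Conversely {A, C} meets every edge and has exactly 2 vertices, so 2 is optimal.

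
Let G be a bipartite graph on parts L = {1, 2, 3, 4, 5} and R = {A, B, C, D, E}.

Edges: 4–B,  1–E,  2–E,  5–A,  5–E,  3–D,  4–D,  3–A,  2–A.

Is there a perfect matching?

The set {1, 2, 5} has only 2 neighbours ({A, E}), so by Hall's theorem at most 4 of the 5 left vertices can be matched.
Hence no matching covers every left vertex.

No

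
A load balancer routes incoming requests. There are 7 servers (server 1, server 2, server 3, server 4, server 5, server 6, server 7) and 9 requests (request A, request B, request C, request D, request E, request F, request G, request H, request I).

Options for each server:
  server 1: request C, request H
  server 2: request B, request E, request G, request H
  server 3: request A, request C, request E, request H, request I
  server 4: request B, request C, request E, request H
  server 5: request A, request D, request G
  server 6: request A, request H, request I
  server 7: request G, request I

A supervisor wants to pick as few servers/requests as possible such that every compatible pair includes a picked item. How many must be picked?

{server 1, server 2, server 3, server 4, server 5, server 6, server 7} is a vertex cover of size 7: every edge has an endpoint in this set.
No smaller cover exists because server 1–request H, server 2–request E, server 3–request I, server 4–request C, server 5–request D, server 6–request A, server 7–request G is a matching of size 7, and a cover must include an endpoint of each of these disjoint edges (König's theorem).

7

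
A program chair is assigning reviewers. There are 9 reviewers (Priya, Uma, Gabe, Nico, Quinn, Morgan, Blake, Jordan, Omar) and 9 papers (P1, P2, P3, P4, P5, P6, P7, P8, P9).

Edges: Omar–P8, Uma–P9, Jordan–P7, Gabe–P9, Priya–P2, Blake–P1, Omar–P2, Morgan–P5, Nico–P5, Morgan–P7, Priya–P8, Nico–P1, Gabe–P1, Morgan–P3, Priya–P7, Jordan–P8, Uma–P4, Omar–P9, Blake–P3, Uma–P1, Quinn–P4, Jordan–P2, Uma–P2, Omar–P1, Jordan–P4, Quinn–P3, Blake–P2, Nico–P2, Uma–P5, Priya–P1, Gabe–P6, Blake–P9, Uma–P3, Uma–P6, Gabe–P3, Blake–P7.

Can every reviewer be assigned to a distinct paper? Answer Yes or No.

For example, pair Priya-P7, Uma-P6, Gabe-P9, Nico-P2, Quinn-P4, Morgan-P5, Blake-P3, Jordan-P8, Omar-P1.
All 9 reviewers are covered.

Yes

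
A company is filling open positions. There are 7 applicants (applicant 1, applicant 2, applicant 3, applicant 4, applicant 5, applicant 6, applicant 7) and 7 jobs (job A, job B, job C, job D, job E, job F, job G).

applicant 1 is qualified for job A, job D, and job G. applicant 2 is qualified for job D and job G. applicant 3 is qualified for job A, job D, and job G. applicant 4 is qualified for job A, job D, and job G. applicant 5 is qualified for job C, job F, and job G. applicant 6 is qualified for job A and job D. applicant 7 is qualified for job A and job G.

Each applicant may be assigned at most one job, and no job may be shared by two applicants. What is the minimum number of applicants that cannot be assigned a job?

3

A valid assignment of size 4: applicant 1–job G, applicant 2–job D, applicant 3–job A, applicant 5–job F.
The set {applicant 1, applicant 2, applicant 3, applicant 4, applicant 6, applicant 7} has only 3 neighbours ({job A, job D, job G}), so by Hall's theorem at most 4 of the 7 applicants can be matched.
That matches 4 of the 7, leaving 3 unmatched; no matching can do better.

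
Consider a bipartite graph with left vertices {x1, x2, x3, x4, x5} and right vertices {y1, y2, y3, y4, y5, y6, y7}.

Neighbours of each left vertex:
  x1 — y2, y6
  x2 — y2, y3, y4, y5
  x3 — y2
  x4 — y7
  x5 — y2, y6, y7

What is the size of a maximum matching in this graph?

One maximum matching: x1-y6, x2-y3, x3-y2, x4-y7.
The set {x1, x3, x4, x5} has only 3 neighbours ({y2, y6, y7}), so by Hall's theorem at most 4 of the 5 left vertices can be matched.

4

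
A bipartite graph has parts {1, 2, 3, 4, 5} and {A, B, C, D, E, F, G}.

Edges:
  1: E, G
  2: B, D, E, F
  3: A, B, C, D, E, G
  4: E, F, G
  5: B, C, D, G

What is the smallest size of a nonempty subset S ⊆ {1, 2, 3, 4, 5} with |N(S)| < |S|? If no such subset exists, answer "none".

A matching saturating every left vertex exists, for instance 1→G, 2→E, 3→A, 4→F, 5→B.
By Hall's marriage theorem, this means |N(S)| ≥ |S| for every subset S, so no violating subset exists.

none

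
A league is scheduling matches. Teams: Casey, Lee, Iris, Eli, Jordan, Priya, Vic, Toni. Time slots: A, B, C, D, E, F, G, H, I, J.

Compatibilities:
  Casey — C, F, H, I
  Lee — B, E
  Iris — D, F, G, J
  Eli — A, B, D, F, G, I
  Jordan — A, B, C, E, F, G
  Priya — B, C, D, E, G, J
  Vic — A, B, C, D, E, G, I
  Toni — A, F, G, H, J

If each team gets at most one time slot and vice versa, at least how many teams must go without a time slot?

One maximum matching: Casey-C, Lee-B, Iris-D, Eli-F, Jordan-E, Priya-G, Vic-A, Toni-J.
This saturates every team, so 8 is the maximum.
That matches 8 of the 8, leaving 0 unmatched; no matching can do better.

0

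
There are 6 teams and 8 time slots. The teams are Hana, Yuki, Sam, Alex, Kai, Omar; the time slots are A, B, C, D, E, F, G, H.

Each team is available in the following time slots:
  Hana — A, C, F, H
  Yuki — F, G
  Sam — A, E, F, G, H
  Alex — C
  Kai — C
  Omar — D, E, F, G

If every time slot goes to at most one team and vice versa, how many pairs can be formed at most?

A valid assignment of size 5: Hana→F, Yuki→G, Sam→A, Alex→C, Omar→E.
The set {Alex, Kai} has only 1 neighbour ({C}), so by Hall's theorem at most 5 of the 6 teams can be matched.

5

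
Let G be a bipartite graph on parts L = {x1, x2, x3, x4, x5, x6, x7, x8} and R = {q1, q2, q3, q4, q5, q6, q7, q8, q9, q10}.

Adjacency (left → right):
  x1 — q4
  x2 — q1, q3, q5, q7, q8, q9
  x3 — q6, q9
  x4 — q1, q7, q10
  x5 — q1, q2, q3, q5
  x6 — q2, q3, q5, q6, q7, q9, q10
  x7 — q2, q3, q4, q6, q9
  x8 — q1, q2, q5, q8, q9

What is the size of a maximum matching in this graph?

One maximum matching: x1-q4, x2-q1, x3-q6, x4-q10, x5-q2, x6-q7, x7-q3, x8-q9.
This saturates every left vertex, so 8 is the maximum.

8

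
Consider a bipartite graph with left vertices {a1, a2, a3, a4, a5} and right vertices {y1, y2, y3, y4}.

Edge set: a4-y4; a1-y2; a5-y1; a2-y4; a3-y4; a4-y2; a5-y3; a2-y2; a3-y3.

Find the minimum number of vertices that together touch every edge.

4

A maximum matching has 4 edges (e.g. a1–y2, a2–y4, a3–y3, a5–y1).
By König's theorem the minimum vertex cover has the same size. One such cover is {a3, a5, y2, y4}.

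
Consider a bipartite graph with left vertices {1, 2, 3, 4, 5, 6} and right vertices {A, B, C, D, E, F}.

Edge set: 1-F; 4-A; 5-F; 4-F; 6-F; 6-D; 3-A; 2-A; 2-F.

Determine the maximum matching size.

3

One maximum matching: 1–F, 2–A, 6–D.
The set {1, 2, 3, 4, 5} has only 2 neighbours ({A, F}), so by Hall's theorem at most 3 of the 6 left vertices can be matched.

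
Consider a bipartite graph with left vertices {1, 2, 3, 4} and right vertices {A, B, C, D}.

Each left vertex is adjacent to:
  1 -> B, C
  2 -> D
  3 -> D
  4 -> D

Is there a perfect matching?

No

The set {2, 3, 4} has only 1 neighbour ({D}), so by Hall's theorem at most 2 of the 4 left vertices can be matched.
Hence no matching covers every left vertex.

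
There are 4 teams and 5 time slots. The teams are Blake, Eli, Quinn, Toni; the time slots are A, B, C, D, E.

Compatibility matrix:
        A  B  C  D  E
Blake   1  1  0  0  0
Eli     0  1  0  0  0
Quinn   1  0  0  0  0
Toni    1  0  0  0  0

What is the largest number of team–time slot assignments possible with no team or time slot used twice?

For example, pair Blake→A, Eli→B.
The set {Blake, Eli, Quinn, Toni} has only 2 neighbours ({A, B}), so by Hall's theorem at most 2 of the 4 teams can be matched.

2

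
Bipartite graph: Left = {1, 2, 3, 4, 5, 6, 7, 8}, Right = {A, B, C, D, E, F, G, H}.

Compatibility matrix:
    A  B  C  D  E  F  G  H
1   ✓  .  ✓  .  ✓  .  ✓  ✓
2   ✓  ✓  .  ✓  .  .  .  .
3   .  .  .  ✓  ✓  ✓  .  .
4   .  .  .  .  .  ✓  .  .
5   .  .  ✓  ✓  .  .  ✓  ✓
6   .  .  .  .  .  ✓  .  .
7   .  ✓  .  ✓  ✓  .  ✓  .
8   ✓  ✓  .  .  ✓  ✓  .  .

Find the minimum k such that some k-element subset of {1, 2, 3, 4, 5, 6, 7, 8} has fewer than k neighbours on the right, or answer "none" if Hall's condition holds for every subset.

2

Take S = {4, 6}. Its neighbourhood is {F}, so |N(S)| = 1 < |S| = 2.
No single vertex violates Hall's condition since each has at least one neighbour, so 2 is the minimum.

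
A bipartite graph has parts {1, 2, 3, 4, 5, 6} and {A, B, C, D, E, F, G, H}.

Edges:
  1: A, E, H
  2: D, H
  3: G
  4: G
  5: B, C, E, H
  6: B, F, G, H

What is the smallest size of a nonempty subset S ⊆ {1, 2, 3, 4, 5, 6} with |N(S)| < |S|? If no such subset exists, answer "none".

2

Take S = {3, 4}. Its neighbourhood is {G}, so |N(S)| = 1 < |S| = 2.
No single vertex violates Hall's condition since each has at least one neighbour, so 2 is the minimum.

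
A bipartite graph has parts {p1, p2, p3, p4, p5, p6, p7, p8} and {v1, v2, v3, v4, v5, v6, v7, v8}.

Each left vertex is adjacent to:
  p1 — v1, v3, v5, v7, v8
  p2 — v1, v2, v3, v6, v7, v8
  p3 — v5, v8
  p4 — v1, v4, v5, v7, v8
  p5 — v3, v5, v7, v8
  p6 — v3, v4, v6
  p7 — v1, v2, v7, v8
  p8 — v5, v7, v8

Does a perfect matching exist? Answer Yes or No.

A valid assignment of size 8: p1-v3, p2-v6, p3-v5, p4-v1, p5-v8, p6-v4, p7-v2, p8-v7.
All 8 left vertices are covered.

Yes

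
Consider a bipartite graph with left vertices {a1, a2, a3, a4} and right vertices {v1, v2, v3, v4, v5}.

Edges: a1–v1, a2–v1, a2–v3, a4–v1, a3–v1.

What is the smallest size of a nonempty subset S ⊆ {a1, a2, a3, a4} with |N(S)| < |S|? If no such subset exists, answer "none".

Take S = {a1, a3}. Its neighbourhood is {v1}, so |N(S)| = 1 < |S| = 2.
No single vertex violates Hall's condition since each has at least one neighbour, so 2 is the minimum.

2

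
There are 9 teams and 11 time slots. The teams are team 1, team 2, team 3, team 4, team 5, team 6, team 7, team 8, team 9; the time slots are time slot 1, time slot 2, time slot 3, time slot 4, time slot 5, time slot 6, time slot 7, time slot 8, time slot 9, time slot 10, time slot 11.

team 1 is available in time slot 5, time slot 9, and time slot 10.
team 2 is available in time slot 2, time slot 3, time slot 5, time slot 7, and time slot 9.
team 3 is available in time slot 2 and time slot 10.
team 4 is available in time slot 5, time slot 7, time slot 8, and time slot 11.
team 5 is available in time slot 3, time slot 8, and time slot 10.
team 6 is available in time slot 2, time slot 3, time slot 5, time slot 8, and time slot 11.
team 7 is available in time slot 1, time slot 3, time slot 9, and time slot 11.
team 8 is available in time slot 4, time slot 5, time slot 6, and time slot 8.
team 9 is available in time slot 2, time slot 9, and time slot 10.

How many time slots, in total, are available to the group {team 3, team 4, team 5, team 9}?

8

The union of neighbours of {team 3, team 4, team 5, team 9} is {time slot 2, time slot 3, time slot 5, time slot 7, time slot 8, time slot 9, time slot 10, time slot 11}, which has 8 elements.
Since |N(S)| = 8 ≥ |S| = 4, Hall's condition holds for this subset.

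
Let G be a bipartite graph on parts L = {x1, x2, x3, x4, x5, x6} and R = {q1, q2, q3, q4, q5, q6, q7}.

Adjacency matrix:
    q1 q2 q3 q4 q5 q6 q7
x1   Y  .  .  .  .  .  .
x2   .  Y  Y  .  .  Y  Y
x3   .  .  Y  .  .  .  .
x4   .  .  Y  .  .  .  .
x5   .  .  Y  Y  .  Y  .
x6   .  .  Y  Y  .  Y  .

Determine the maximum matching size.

5

One maximum matching: x1-q1, x2-q2, x3-q3, x5-q4, x6-q6.
The set {x3, x4} has only 1 neighbour ({q3}), so by Hall's theorem at most 5 of the 6 left vertices can be matched.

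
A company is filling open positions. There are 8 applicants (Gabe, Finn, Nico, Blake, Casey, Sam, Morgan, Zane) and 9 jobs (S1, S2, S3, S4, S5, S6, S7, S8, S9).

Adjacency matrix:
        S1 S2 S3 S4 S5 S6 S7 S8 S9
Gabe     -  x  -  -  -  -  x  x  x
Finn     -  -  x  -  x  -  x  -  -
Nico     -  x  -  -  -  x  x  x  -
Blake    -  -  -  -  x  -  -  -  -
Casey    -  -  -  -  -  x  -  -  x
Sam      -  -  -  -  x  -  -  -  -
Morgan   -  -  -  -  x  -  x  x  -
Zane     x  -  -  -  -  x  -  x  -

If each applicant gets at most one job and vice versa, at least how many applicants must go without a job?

One maximum matching: Gabe–S9, Finn–S3, Nico–S2, Blake–S5, Casey–S6, Morgan–S7, Zane–S8.
The set {Blake, Sam} has only 1 neighbour ({S5}), so by Hall's theorem at most 7 of the 8 applicants can be matched.
That matches 7 of the 8, leaving 1 unmatched; no matching can do better.

1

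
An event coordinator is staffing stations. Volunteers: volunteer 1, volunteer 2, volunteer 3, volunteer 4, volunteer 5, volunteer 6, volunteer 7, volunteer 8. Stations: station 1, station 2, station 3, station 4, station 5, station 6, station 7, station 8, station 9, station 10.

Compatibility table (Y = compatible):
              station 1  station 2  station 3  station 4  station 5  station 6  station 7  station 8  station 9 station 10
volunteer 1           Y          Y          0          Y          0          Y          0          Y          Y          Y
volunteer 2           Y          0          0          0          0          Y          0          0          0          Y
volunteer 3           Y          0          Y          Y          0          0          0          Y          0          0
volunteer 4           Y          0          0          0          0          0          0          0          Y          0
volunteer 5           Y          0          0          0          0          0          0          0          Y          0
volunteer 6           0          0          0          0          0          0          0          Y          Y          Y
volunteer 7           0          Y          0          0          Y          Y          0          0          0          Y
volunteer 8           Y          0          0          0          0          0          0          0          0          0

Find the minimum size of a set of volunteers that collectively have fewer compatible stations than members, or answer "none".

3

Take S = {volunteer 4, volunteer 5, volunteer 8}. Its neighbourhood is {station 1, station 9}, so |N(S)| = 2 < |S| = 3.
Every subset of size less than 3 has at least as many neighbours as members, so 3 is the minimum.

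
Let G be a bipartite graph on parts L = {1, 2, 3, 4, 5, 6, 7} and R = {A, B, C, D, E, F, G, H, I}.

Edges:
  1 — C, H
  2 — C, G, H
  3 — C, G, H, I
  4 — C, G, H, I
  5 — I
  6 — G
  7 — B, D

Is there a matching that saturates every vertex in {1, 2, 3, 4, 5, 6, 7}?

No

The set {1, 2, 3, 4, 5, 6} has only 4 neighbours ({C, G, H, I}), so by Hall's theorem at most 5 of the 7 left vertices can be matched.
Hence no matching covers every left vertex.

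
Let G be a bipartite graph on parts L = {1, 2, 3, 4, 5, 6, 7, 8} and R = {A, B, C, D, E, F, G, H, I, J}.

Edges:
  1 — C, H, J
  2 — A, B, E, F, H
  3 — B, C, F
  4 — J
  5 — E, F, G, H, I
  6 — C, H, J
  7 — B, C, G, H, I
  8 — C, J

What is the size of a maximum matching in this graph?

7

One maximum matching: 1→H, 2→A, 3→B, 4→J, 5→E, 6→C, 7→G.
The set {1, 4, 6, 8} has only 3 neighbours ({C, H, J}), so by Hall's theorem at most 7 of the 8 left vertices can be matched.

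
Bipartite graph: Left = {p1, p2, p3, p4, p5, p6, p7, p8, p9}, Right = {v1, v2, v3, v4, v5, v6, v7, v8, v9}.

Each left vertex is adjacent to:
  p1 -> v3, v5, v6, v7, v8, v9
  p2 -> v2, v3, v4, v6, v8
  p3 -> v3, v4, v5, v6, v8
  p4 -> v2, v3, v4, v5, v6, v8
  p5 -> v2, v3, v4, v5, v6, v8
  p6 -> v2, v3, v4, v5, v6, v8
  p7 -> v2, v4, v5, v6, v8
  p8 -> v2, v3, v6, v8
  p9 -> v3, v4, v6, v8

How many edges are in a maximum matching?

One maximum matching: p1-v9, p2-v4, p3-v5, p4-v8, p5-v6, p6-v3, p7-v2.
The set {p2, p3, p4, p5, p6, p7, p8, p9} has only 6 neighbours ({v2, v3, v4, v5, v6, v8}), so by Hall's theorem at most 7 of the 9 left vertices can be matched.

7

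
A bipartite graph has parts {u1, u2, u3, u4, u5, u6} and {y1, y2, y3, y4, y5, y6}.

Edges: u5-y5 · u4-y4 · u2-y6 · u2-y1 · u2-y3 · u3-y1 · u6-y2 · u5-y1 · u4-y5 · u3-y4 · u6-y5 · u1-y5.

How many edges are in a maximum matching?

For example, pair u1-y5, u2-y3, u3-y1, u4-y4, u6-y2.
The set {u1, u3, u4, u5} has only 3 neighbours ({y1, y4, y5}), so by Hall's theorem at most 5 of the 6 left vertices can be matched.

5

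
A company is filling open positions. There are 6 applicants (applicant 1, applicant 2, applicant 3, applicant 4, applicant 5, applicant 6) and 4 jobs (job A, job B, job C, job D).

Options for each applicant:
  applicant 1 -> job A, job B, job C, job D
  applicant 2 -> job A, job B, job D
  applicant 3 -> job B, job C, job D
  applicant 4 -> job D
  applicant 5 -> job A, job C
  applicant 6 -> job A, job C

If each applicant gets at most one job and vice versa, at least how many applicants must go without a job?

2

One maximum matching: applicant 1-job C, applicant 2-job A, applicant 3-job B, applicant 4-job D.
The set {applicant 1, applicant 2, applicant 3, applicant 4, applicant 5, applicant 6} has only 4 neighbours ({job A, job B, job C, job D}), so by Hall's theorem at most 4 of the 6 applicants can be matched.
That matches 4 of the 6, leaving 2 unmatched; no matching can do better.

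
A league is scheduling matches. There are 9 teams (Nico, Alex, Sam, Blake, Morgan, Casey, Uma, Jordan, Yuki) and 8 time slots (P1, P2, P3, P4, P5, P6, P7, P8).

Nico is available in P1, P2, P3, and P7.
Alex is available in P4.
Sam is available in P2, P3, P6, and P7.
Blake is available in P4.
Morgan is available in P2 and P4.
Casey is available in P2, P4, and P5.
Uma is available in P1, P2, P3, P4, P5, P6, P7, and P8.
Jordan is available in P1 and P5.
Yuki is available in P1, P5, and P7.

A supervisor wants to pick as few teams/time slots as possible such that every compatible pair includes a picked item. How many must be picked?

8

A maximum matching has 8 edges (e.g. Nico–P3, Alex–P4, Sam–P6, Morgan–P2, Casey–P5, Uma–P8, Jordan–P1, Yuki–P7).
By König's theorem the minimum vertex cover has the same size. One such cover is {Nico, Sam, Morgan, Casey, Uma, Jordan, Yuki, P4}.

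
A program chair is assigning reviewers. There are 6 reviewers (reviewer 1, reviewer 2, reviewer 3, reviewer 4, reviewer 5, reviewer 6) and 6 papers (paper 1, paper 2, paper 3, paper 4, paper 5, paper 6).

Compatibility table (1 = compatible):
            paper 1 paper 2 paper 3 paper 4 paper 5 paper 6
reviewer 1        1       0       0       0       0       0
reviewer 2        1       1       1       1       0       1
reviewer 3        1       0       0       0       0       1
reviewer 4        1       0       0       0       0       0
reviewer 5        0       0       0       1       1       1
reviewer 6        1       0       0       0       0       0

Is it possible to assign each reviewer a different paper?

No

The set {reviewer 1, reviewer 4, reviewer 6} has only 1 neighbour ({paper 1}), so by Hall's theorem at most 4 of the 6 reviewers can be matched.
Hence no matching covers every reviewer.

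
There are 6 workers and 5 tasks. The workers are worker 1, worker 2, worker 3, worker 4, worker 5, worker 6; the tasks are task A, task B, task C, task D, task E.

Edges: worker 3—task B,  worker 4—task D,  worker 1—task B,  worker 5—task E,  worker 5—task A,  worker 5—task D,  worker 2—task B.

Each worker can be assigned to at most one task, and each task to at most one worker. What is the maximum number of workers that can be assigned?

A valid assignment of size 3: worker 1→task B, worker 4→task D, worker 5→task E.
The set {worker 1, worker 2, worker 3, worker 6} has only 1 neighbour ({task B}), so by Hall's theorem at most 3 of the 6 workers can be matched.

3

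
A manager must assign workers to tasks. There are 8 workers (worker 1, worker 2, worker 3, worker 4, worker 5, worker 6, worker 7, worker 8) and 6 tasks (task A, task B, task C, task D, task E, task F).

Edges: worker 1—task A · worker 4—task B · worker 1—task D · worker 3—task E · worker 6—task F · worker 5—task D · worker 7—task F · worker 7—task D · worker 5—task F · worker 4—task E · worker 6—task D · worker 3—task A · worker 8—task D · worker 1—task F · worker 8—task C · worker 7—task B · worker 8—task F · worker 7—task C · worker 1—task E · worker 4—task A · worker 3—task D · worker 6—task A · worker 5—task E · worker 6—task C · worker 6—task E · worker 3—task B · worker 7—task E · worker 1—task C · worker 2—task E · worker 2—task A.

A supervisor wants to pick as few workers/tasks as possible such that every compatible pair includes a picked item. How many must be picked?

6

{task A, task B, task C, task D, task E, task F} is a vertex cover of size 6: every edge has an endpoint in this set.
No smaller cover exists because worker 1–task C, worker 2–task E, worker 3–task D, worker 4–task B, worker 5–task F, worker 6–task A is a matching of size 6, and a cover must include an endpoint of each of these disjoint edges (König's theorem).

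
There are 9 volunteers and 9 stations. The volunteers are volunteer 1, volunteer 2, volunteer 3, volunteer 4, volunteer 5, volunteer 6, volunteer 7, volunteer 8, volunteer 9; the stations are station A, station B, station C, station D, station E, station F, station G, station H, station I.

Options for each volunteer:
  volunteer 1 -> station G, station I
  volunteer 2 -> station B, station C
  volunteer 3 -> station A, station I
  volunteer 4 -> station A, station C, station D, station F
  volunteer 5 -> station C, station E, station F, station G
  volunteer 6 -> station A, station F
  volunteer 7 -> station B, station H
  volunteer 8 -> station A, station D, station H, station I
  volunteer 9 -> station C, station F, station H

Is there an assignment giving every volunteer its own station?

One maximum matching: volunteer 1-station G, volunteer 2-station C, volunteer 3-station I, volunteer 4-station D, volunteer 5-station E, volunteer 6-station A, volunteer 7-station B, volunteer 8-station H, volunteer 9-station F.
All 9 volunteers are covered.

Yes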